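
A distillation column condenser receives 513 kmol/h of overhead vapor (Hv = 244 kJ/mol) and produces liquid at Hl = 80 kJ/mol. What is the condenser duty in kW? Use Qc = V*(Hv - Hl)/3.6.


Qc = 513 * (244 - 80) / 3.6 = 513 * 164 / 3.6 = 23370

23370 kW


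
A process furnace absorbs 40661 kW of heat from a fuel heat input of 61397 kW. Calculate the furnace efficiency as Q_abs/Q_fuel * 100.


Furnace efficiency = Q_absorbed / Q_fuel * 100
= 40661 / 61397 * 100 = 66.23

66.23 %


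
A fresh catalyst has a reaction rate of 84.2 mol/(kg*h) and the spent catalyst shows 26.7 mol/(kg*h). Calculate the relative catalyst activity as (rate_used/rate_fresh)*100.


Activity (%) = (rate_used / rate_fresh) * 100
rate_used = 26.7, rate_fresh = 84.2
= (26.7 / 84.2) * 100
= 0.3171 * 100 = 31.71

31.71 %


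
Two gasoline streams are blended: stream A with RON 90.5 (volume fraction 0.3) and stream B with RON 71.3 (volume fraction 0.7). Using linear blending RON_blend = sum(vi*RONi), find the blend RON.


Linear blending: RON_blend = sum(vi * RONi)
Contribution 1: 0.3 * 90.5 = 27.15
Contribution 2: 0.7 * 71.3 = 49.91
RON_blend = 27.15 + 49.91 = 77.06

77.06


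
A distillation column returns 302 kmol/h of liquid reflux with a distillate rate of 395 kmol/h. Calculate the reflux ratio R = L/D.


Reflux ratio definition: R = L / D (liquid returned / distillate withdrawn)
L = 302 kmol/h, D = 395 kmol/h
R = 302 / 395 = 0.7646

0.7646


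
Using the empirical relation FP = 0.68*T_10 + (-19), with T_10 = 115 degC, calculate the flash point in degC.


FP = 0.68 * 115 + (-19) = 59.2

59.2 degC


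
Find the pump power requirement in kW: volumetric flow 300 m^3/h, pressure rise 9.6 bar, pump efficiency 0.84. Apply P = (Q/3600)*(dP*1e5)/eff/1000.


Q = 300 / 3600 = 0.0833333 m^3/s
P = 0.0833333 * (9.6 * 1e5) / 0.84 / 1000 = 95.24

95.24 kW


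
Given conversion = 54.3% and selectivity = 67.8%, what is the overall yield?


Overall yield = conversion (%) * selectivity (%) / 100
Conversion = 54.3%, Selectivity = 67.8%
Y = 54.3 * 67.8 / 100
= 36.8154 %

36.8154 %


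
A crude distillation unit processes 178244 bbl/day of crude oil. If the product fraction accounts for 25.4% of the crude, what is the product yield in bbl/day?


Crude throughput = 178244 bbl/day
Fraction yield = 25.4%
yield = throughput * fraction / 100
yield = 178244 * 25.4 / 100 = 45273.976

45273.976 bbl/day


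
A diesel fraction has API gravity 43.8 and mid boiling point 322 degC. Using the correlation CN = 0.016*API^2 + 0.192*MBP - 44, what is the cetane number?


CN = 0.016 * 43.8^2 + 0.192 * 322 - 44
CN = 30.69504 + 61.824 - 44 = 48.51904

48.51904


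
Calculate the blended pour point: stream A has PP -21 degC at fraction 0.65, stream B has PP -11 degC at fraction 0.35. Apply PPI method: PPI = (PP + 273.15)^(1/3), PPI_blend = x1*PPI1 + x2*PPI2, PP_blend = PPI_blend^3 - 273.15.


PPI_1 = (-21 + 273.15)^(1/3) = 6.317613
PPI_2 = (-11 + 273.15)^(1/3) = 6.400049
PPI_blend = 0.65 * 6.317613 + 0.35 * 6.400049 = 6.346466
PP_blend = 6.346466^3 - 273.15 = 255.6206 - 273.15 = -17.53

-17.53 degC


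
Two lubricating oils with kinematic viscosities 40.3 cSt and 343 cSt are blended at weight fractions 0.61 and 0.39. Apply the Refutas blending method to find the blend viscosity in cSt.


Refutas method: VBN_i = 14.534*ln(ln(visc_i + 0.8)) + 10.975, blended linearly by mass fraction; since VBN is linear in VBI_i = ln(ln(visc_i + 0.8)) and the fractions sum to 1, blend VBI directly: visc = exp(exp(VBI_blend)) - 0.8
VBI_1 = ln(ln(40.3 + 0.8)) = 1.31265
VBI_2 = ln(ln(343 + 0.8)) = 1.76474
VBI_blend = 0.61 * 1.31265 + 0.39 * 1.76474 = 1.48897
visc_blend = exp(exp(1.48897)) - 0.8 = 83.34

83.34 cSt


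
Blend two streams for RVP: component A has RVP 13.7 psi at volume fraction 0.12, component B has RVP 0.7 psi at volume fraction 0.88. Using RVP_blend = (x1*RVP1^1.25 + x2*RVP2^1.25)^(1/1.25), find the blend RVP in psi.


Chevron index: RVP_blend = (sum xi*RVPi^1.25)^(1/1.25)
RVP^1.25 terms: 0.12 * 13.7^1.25 + 0.88 * 0.7^1.25 = 3.72632
RVP_blend = 3.72632^(1/1.25) = 2.864

2.864 psi


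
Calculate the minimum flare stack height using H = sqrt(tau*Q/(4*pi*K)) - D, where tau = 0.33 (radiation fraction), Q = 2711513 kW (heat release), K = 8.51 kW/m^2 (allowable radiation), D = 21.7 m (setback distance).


tau*Q/(4*pi*K) = 0.33 * 2711513 / (4 * pi * 8.51) = 8367.32
sqrt(8367.32) = 91.4731
H = 91.4731 - 21.7 = 69.77

69.77 m


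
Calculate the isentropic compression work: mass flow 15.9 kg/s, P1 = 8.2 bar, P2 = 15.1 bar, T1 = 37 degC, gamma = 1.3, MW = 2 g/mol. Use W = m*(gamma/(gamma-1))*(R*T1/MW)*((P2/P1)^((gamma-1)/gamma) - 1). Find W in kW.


Isentropic work: W = m*(gamma/(gamma-1))*(R*T1/MW)*((P2/P1)^((gamma-1)/gamma) - 1)
T1 = 37 + 273.15 = 310.15 K
Pressure ratio = 15.1 / 8.2 = 1.84146
Exponent = (1.3 - 1)/1.3 = 0.230769
(P2/P1)^exp - 1 = 1.84146^0.230769 - 1 = 0.151307
W = 15.9 * 1.3 / 0.3 * 8.314 * 310.15 / 2 * 0.151307 = 13440

13440 kW


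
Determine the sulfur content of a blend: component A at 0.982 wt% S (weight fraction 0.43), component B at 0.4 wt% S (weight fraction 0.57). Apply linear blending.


Linear sulfur blending: S_blend = x1*S1 + x2*S2
Contribution 1: 0.43 * 0.982 = 0.42226 wt%
Contribution 2: 0.57 * 0.4 = 0.228 wt%
S_blend = 0.42226 + 0.228 = 0.65026

0.65026 wt%


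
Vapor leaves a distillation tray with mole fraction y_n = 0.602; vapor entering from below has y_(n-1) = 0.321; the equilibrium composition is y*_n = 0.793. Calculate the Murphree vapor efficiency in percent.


Murphree vapor efficiency: EMV = (y_n - y_(n-1)) / (y*_n - y_(n-1)) * 100
EMV = (0.602 - 0.321) / (0.793 - 0.321) * 100 = 0.281 / 0.472 * 100 = 59.53

59.53 %


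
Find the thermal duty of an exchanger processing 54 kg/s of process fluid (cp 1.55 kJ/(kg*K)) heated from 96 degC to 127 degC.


Q = m_dot * cp * delta_T
delta_T = 127 - 96 = 31 K
Q = 54 * 1.55 * 31
= 83.7 * 31
= 2594.7 kW

2594.7 kW


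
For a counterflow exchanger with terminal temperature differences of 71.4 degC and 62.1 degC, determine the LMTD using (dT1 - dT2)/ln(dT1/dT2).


LMTD = (dT1 - dT2) / ln(dT1/dT2)
= (71.4 - 62.1) / ln(71.4 / 62.1) = 9.3 / 0.139552 = 66.64

66.64 degC


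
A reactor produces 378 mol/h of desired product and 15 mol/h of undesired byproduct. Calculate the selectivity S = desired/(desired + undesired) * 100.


Selectivity = desired / (desired + undesired) * 100
Total products = 378 + 15 = 393 mol/h
S = 378 / 393 * 100
= 0.9618 * 100
= 96.18 %

96.18 %


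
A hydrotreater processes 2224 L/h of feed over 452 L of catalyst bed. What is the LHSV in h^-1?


LHSV = volumetric feed rate / catalyst volume
= 2224 L/h / 452 L
= 4.920 h^-1

4.920 h^-1


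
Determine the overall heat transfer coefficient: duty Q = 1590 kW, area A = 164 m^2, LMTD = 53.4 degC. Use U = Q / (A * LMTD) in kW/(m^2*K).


From Q = U*A*LMTD, U = Q / (A * LMTD)
U = 1590 / (164 * 53.4) = 1590 / 8757.6 = 0.1816

0.1816 kW/(m^2*K)


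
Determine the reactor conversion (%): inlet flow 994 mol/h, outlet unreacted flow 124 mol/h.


X = (F_in - F_out) / F_in * 100
Moles reacted = 994 - 124 = 870
X = 870 / 994 * 100
= 0.8753 * 100
= 87.53 %

87.53 %


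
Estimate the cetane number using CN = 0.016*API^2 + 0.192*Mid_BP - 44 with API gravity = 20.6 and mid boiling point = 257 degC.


CN = 0.016 * 20.6^2 + 0.192 * 257 - 44
CN = 6.78976 + 49.344 - 44 = 12.13376

12.13376


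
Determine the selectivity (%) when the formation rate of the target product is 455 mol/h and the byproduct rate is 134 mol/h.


Selectivity = desired / (desired + undesired) * 100
Total products = 455 + 134 = 589 mol/h
S = 455 / 589 * 100
= 0.7725 * 100
= 77.25 %

77.25 %


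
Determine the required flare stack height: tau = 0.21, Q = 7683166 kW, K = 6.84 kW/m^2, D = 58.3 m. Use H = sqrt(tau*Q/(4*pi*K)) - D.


tau*Q/(4*pi*K) = 0.21 * 7683166 / (4 * pi * 6.84) = 18771.3
sqrt(18771.3) = 137.008
H = 137.008 - 58.3 = 78.71

78.71 m


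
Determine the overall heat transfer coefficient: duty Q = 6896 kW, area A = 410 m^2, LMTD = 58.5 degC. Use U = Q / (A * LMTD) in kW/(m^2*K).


From Q = U*A*LMTD, U = Q / (A * LMTD)
U = 6896 / (410 * 58.5) = 6896 / 23985 = 0.2875

0.2875 kW/(m^2*K)


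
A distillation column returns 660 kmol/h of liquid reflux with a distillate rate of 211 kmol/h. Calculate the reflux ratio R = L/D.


Reflux ratio definition: R = L / D (liquid returned / distillate withdrawn)
L = 660 kmol/h, D = 211 kmol/h
R = 660 / 211 = 3.128

3.128


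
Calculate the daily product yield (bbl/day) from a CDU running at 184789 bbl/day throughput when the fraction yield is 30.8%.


Crude throughput = 184789 bbl/day
Fraction yield = 30.8%
yield = throughput * fraction / 100
yield = 184789 * 30.8 / 100 = 56915.012

56915.012 bbl/day


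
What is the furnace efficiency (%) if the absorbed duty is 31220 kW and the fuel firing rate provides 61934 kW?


Furnace efficiency = Q_absorbed / Q_fuel * 100
= 31220 / 61934 * 100 = 50.41

50.41 %


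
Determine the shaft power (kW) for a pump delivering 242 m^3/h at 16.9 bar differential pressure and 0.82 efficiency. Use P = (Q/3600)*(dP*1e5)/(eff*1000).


Q = 242 / 3600 = 0.0672222 m^3/s
P = 0.0672222 * (16.9 * 1e5) / 0.82 / 1000 = 138.5

138.5 kW


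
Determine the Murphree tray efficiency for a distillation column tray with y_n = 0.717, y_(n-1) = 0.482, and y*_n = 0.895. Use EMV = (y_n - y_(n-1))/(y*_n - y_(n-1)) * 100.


Murphree vapor efficiency: EMV = (y_n - y_(n-1)) / (y*_n - y_(n-1)) * 100
EMV = (0.717 - 0.482) / (0.895 - 0.482) * 100 = 0.235 / 0.413 * 100 = 56.90

56.90 %


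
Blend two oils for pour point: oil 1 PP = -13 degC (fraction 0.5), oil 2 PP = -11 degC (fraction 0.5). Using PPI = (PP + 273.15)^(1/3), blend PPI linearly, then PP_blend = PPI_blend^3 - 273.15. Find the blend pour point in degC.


PPI_1 = (-13 + 273.15)^(1/3) = 6.383731
PPI_2 = (-11 + 273.15)^(1/3) = 6.400049
PPI_blend = 0.5 * 6.383731 + 0.5 * 6.400049 = 6.39189
PP_blend = 6.39189^3 - 273.15 = 261.1487 - 273.15 = -12

-12 degC


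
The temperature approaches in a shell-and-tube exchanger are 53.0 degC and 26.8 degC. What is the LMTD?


LMTD = (dT1 - dT2) / ln(dT1/dT2)
= (53.0 - 26.8) / ln(53.0 / 26.8) = 26.2 / 0.68189 = 38.42

38.42 degC


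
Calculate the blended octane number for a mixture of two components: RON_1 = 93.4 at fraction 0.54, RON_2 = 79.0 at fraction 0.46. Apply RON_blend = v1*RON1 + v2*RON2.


Linear blending: RON_blend = sum(vi * RONi)
Contribution 1: 0.54 * 93.4 = 50.436
Contribution 2: 0.46 * 79.0 = 36.34
RON_blend = 50.436 + 36.34 = 86.776

86.776


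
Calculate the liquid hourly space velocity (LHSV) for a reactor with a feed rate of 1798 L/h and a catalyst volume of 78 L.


LHSV = volumetric feed rate / catalyst volume
= 1798 L/h / 78 L
= 23.05 h^-1

23.05 h^-1


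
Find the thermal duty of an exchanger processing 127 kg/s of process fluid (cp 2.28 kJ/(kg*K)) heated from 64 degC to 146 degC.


Q = m_dot * cp * delta_T
delta_T = 146 - 64 = 82 K
Q = 127 * 2.28 * 82
= 289.56 * 82
= 23743.92 kW

23743.92 kW


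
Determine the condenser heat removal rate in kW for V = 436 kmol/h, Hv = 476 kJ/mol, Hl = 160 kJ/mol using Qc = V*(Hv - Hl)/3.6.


Qc = 436 * (476 - 160) / 3.6 = 436 * 316 / 3.6 = 38270

38270 kW


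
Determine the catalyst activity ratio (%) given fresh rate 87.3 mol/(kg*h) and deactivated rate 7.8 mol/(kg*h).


Activity (%) = (rate_used / rate_fresh) * 100
rate_used = 7.8, rate_fresh = 87.3
= (7.8 / 87.3) * 100
= 0.08935 * 100 = 8.935

8.935 %


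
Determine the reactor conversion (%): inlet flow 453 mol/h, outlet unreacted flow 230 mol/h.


X = (F_in - F_out) / F_in * 100
Moles reacted = 453 - 230 = 223
X = 223 / 453 * 100
= 0.4923 * 100
= 49.23 %

49.23 %


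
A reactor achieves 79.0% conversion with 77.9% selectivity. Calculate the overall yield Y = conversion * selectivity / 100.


Overall yield = conversion (%) * selectivity (%) / 100
Conversion = 79.0%, Selectivity = 77.9%
Y = 79.0 * 77.9 / 100
= 61.541 %

61.541 %


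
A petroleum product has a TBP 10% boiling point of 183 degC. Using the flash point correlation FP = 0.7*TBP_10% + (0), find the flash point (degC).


FP = 0.7 * 183 + (0) = 128.1

128.1 degC


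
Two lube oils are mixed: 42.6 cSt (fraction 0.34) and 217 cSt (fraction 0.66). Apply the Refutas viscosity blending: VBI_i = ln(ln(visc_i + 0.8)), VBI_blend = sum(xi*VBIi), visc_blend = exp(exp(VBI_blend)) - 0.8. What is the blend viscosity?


Refutas method: VBN_i = 14.534*ln(ln(visc_i + 0.8)) + 10.975, blended linearly by mass fraction; since VBN is linear in VBI_i = ln(ln(visc_i + 0.8)) and the fractions sum to 1, blend VBI directly: visc = exp(exp(VBI_blend)) - 0.8
VBI_1 = ln(ln(42.6 + 0.8)) = 1.3272
VBI_2 = ln(ln(217 + 0.8)) = 1.68335
VBI_blend = 0.34 * 1.3272 + 0.66 * 1.68335 = 1.56226
visc_blend = exp(exp(1.56226)) - 0.8 = 117.1

117.1 cSt


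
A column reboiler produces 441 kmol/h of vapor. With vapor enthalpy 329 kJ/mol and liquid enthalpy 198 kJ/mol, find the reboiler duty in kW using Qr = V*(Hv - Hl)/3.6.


Qr = 441 * (329 - 198) / 3.6 = 441 * 131 / 3.6 = 16050

16050 kW


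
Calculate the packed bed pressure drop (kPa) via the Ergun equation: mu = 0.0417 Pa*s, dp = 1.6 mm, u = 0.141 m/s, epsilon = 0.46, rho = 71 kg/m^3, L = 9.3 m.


dp = 1.6 mm = 0.0016 m
Viscous term = 150*0.0417*0.141*(1-0.46)^2 / (0.0016^2*0.46^3) = 1032100
Inertial term = 1.75*71*0.141^2*(1-0.46) / (0.0016*0.46^3) = 8565.15
dP/L = 1032100 + 8565.15 = 1040670 Pa/m
dP = 1040670 * 9.3 / 1000 = 9678 kPa

9678 kPa


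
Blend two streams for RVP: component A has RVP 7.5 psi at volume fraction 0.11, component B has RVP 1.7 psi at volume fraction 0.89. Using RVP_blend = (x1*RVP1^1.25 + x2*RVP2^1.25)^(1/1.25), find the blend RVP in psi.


Chevron index: RVP_blend = (sum xi*RVPi^1.25)^(1/1.25)
RVP^1.25 terms: 0.11 * 7.5^1.25 + 0.89 * 1.7^1.25 = 3.0929
RVP_blend = 3.0929^(1/1.25) = 2.468

2.468 psi


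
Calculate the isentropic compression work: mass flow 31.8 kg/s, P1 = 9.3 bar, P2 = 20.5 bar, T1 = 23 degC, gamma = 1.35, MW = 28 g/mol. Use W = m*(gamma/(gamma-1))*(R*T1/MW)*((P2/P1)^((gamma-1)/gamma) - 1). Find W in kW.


Isentropic work: W = m*(gamma/(gamma-1))*(R*T1/MW)*((P2/P1)^((gamma-1)/gamma) - 1)
T1 = 23 + 273.15 = 296.15 K
Pressure ratio = 20.5 / 9.3 = 2.2043
Exponent = (1.35 - 1)/1.35 = 0.259259
(P2/P1)^exp - 1 = 2.2043^0.259259 - 1 = 0.227428
W = 31.8 * 1.35 / 0.35 * 8.314 * 296.15 / 28 * 0.227428 = 2453

2453 kW


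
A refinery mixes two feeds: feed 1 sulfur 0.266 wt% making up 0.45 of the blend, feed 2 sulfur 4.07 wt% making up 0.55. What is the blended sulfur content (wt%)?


Linear sulfur blending: S_blend = x1*S1 + x2*S2
Contribution 1: 0.45 * 0.266 = 0.1197 wt%
Contribution 2: 0.55 * 4.07 = 2.2385 wt%
S_blend = 0.1197 + 2.2385 = 2.3582

2.3582 wt%


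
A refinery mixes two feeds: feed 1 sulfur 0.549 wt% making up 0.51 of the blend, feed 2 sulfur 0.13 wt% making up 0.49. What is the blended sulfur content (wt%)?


Linear sulfur blending: S_blend = x1*S1 + x2*S2
Contribution 1: 0.51 * 0.549 = 0.27999 wt%
Contribution 2: 0.49 * 0.13 = 0.0637 wt%
S_blend = 0.27999 + 0.0637 = 0.34369

0.34369 wt%


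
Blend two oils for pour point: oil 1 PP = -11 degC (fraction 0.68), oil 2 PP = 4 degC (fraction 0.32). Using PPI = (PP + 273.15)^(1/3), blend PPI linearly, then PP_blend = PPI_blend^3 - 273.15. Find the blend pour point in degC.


PPI_1 = (-11 + 273.15)^(1/3) = 6.400049
PPI_2 = (4 + 273.15)^(1/3) = 6.51986
PPI_blend = 0.68 * 6.400049 + 0.32 * 6.51986 = 6.438389
PP_blend = 6.438389^3 - 273.15 = 266.8896 - 273.15 = -6.26

-6.26 degC


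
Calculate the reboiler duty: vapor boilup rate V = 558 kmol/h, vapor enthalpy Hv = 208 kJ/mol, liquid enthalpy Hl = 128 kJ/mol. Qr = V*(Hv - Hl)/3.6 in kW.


Qr = 558 * (208 - 128) / 3.6 = 558 * 80 / 3.6 = 12400

12400 kW


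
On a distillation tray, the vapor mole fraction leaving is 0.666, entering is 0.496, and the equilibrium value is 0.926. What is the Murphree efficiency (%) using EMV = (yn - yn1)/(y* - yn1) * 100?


Murphree vapor efficiency: EMV = (y_n - y_(n-1)) / (y*_n - y_(n-1)) * 100
EMV = (0.666 - 0.496) / (0.926 - 0.496) * 100 = 0.17 / 0.43 * 100 = 39.53

39.53 %


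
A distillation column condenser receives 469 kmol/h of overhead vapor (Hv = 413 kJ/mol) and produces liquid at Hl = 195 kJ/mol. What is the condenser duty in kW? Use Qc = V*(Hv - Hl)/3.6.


Qc = 469 * (413 - 195) / 3.6 = 469 * 218 / 3.6 = 28400

28400 kW


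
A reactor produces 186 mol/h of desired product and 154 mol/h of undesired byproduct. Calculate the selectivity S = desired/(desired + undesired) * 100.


Selectivity = desired / (desired + undesired) * 100
Total products = 186 + 154 = 340 mol/h
S = 186 / 340 * 100
= 0.5471 * 100
= 54.71 %

54.71 %


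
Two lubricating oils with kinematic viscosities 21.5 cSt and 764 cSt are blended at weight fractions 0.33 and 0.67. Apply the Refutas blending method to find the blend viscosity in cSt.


Refutas method: VBN_i = 14.534*ln(ln(visc_i + 0.8)) + 10.975, blended linearly by mass fraction; since VBN is linear in VBI_i = ln(ln(visc_i + 0.8)) and the fractions sum to 1, blend VBI directly: visc = exp(exp(VBI_blend)) - 0.8
VBI_1 = ln(ln(21.5 + 0.8)) = 1.13288
VBI_2 = ln(ln(764 + 0.8)) = 1.89305
VBI_blend = 0.33 * 1.13288 + 0.67 * 1.89305 = 1.64219
visc_blend = exp(exp(1.64219)) - 0.8 = 174.5

174.5 cSt


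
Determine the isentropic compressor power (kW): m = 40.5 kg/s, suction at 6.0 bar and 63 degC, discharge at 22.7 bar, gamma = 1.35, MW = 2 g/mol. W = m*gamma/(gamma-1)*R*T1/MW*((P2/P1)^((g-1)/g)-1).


Isentropic work: W = m*(gamma/(gamma-1))*(R*T1/MW)*((P2/P1)^((gamma-1)/gamma) - 1)
T1 = 63 + 273.15 = 336.15 K
Pressure ratio = 22.7 / 6.0 = 3.78333
Exponent = (1.35 - 1)/1.35 = 0.259259
(P2/P1)^exp - 1 = 3.78333^0.259259 - 1 = 0.411949
W = 40.5 * 1.35 / 0.35 * 8.314 * 336.15 / 2 * 0.411949 = 89920

89920 kW


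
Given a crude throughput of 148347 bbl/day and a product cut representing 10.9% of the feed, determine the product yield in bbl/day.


Crude throughput = 148347 bbl/day
Fraction yield = 10.9%
yield = throughput * fraction / 100
yield = 148347 * 10.9 / 100 = 16169.823

16169.823 bbl/day


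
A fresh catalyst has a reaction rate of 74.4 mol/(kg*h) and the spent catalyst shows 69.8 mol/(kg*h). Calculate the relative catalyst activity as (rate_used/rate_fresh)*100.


Activity (%) = (rate_used / rate_fresh) * 100
rate_used = 69.8, rate_fresh = 74.4
= (69.8 / 74.4) * 100
= 0.9382 * 100 = 93.82

93.82 %


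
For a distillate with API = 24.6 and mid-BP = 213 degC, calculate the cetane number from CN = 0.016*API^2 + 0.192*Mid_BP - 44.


CN = 0.016 * 24.6^2 + 0.192 * 213 - 44
CN = 9.68256 + 40.896 - 44 = 6.57856

6.57856


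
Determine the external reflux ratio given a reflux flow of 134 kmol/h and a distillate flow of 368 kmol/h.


Reflux ratio definition: R = L / D (liquid returned / distillate withdrawn)
L = 134 kmol/h, D = 368 kmol/h
R = 134 / 368 = 0.3641

0.3641


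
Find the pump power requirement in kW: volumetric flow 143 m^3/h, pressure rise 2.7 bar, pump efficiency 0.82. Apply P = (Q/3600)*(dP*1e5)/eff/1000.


Q = 143 / 3600 = 0.0397222 m^3/s
P = 0.0397222 * (2.7 * 1e5) / 0.82 / 1000 = 13.08

13.08 kW


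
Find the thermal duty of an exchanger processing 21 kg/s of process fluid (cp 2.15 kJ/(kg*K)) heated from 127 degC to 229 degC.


Q = m_dot * cp * delta_T
delta_T = 229 - 127 = 102 K
Q = 21 * 2.15 * 102
= 45.15 * 102
= 4605.3 kW

4605.3 kW


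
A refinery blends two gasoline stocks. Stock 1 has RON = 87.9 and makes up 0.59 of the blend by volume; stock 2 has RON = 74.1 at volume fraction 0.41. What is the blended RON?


Linear blending: RON_blend = sum(vi * RONi)
Contribution 1: 0.59 * 87.9 = 51.861
Contribution 2: 0.41 * 74.1 = 30.381
RON_blend = 51.861 + 30.381 = 82.242

82.242


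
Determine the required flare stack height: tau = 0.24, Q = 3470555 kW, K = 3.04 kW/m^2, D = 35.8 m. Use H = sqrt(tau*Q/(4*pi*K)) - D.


tau*Q/(4*pi*K) = 0.24 * 3470555 / (4 * pi * 3.04) = 21803.5
sqrt(21803.5) = 147.66
H = 147.66 - 35.8 = 111.9

111.9 m


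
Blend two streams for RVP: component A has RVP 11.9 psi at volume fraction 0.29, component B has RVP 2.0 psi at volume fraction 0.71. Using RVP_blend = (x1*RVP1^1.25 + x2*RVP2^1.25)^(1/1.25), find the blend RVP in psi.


Chevron index: RVP_blend = (sum xi*RVPi^1.25)^(1/1.25)
RVP^1.25 terms: 0.29 * 11.9^1.25 + 0.71 * 2.0^1.25 = 8.09829
RVP_blend = 8.09829^(1/1.25) = 5.330

5.330 psi


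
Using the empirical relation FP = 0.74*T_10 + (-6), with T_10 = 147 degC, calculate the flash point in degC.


FP = 0.74 * 147 + (-6) = 102.78

102.78 degC


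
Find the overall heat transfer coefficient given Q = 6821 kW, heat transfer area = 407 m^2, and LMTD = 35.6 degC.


From Q = U*A*LMTD, U = Q / (A * LMTD)
U = 6821 / (407 * 35.6) = 6821 / 14489.2 = 0.4708

0.4708 kW/(m^2*K)


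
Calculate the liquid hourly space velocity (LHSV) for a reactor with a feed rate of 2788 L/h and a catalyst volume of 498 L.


LHSV = volumetric feed rate / catalyst volume
= 2788 L/h / 498 L
= 5.598 h^-1

5.598 h^-1


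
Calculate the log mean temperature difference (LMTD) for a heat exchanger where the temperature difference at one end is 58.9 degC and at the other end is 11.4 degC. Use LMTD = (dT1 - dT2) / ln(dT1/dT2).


LMTD = (dT1 - dT2) / ln(dT1/dT2)
= (58.9 - 11.4) / ln(58.9 / 11.4) = 47.5 / 1.64223 = 28.92

28.92 degC


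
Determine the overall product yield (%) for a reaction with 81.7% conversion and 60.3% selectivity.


Overall yield = conversion (%) * selectivity (%) / 100
Conversion = 81.7%, Selectivity = 60.3%
Y = 81.7 * 60.3 / 100
= 49.2651 %

49.2651 %


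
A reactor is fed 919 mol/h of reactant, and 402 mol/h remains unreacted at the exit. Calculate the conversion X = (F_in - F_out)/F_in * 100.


X = (F_in - F_out) / F_in * 100
Moles reacted = 919 - 402 = 517
X = 517 / 919 * 100
= 0.5626 * 100
= 56.26 %

56.26 %


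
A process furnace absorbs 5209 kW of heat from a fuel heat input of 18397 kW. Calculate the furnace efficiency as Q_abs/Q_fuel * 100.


Furnace efficiency = Q_absorbed / Q_fuel * 100
= 5209 / 18397 * 100 = 28.31

28.31 %


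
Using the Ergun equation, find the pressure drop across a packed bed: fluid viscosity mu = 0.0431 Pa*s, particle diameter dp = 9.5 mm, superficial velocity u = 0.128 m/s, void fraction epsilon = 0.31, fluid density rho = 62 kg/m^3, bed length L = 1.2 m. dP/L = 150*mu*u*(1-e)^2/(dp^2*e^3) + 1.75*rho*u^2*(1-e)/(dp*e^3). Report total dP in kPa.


dp = 9.5 mm = 0.0095 m
Viscous term = 150*0.0431*0.128*(1-0.31)^2 / (0.0095^2*0.31^3) = 146536
Inertial term = 1.75*62*0.128^2*(1-0.31) / (0.0095*0.31^3) = 4334.01
dP/L = 146536 + 4334.01 = 150870 Pa/m
dP = 150870 * 1.2 / 1000 = 181.0 kPa

181.0 kPa


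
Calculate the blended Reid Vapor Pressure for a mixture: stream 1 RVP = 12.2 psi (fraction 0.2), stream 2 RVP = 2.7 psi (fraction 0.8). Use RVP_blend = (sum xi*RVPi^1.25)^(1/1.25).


Chevron index: RVP_blend = (sum xi*RVPi^1.25)^(1/1.25)
RVP^1.25 terms: 0.2 * 12.2^1.25 + 0.8 * 2.7^1.25 = 7.32898
RVP_blend = 7.32898^(1/1.25) = 4.921

4.921 psi


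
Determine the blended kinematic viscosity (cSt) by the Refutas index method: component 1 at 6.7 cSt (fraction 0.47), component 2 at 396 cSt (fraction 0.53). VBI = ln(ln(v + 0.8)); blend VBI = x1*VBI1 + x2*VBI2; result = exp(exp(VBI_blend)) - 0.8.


Refutas method: VBN_i = 14.534*ln(ln(visc_i + 0.8)) + 10.975, blended linearly by mass fraction; since VBN is linear in VBI_i = ln(ln(visc_i + 0.8)) and the fractions sum to 1, blend VBI directly: visc = exp(exp(VBI_blend)) - 0.8
VBI_1 = ln(ln(6.7 + 0.8)) = 0.700571
VBI_2 = ln(ln(396 + 0.8)) = 1.78899
VBI_blend = 0.47 * 0.700571 + 0.53 * 1.78899 = 1.27743
visc_blend = exp(exp(1.27743)) - 0.8 = 35.34

35.34 cSt


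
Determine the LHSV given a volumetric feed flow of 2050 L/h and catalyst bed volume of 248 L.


LHSV = volumetric feed rate / catalyst volume
= 2050 L/h / 248 L
= 8.266 h^-1

8.266 h^-1


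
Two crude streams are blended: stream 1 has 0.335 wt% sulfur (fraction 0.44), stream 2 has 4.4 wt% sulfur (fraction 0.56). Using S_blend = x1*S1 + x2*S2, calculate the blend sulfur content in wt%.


Linear sulfur blending: S_blend = x1*S1 + x2*S2
Contribution 1: 0.44 * 0.335 = 0.1474 wt%
Contribution 2: 0.56 * 4.4 = 2.464 wt%
S_blend = 0.1474 + 2.464 = 2.6114

2.6114 wt%


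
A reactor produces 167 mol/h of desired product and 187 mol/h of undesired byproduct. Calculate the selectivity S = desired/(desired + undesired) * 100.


Selectivity = desired / (desired + undesired) * 100
Total products = 167 + 187 = 354 mol/h
S = 167 / 354 * 100
= 0.4718 * 100
= 47.18 %

47.18 %


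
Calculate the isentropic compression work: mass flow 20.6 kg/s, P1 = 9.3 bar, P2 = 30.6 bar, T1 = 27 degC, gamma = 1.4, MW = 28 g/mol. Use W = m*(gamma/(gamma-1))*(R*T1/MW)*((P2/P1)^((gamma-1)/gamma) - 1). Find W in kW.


Isentropic work: W = m*(gamma/(gamma-1))*(R*T1/MW)*((P2/P1)^((gamma-1)/gamma) - 1)
T1 = 27 + 273.15 = 300.15 K
Pressure ratio = 30.6 / 9.3 = 3.29032
Exponent = (1.4 - 1)/1.4 = 0.285714
(P2/P1)^exp - 1 = 3.29032^0.285714 - 1 = 0.405342
W = 20.6 * 1.4 / 0.4 * 8.314 * 300.15 / 28 * 0.405342 = 2605

2605 kW


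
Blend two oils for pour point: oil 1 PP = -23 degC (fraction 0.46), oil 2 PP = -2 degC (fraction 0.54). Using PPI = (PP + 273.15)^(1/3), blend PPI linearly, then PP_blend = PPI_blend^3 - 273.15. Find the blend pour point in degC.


PPI_1 = (-23 + 273.15)^(1/3) = 6.300865
PPI_2 = (-2 + 273.15)^(1/3) = 6.472467
PPI_blend = 0.46 * 6.300865 + 0.54 * 6.472467 = 6.39353
PP_blend = 6.39353^3 - 273.15 = 261.3498 - 273.15 = -11.8

-11.8 degC


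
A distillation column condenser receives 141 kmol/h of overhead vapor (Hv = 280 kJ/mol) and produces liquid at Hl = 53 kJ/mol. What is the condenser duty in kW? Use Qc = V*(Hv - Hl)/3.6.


Qc = 141 * (280 - 53) / 3.6 = 141 * 227 / 3.6 = 8891

8891 kW


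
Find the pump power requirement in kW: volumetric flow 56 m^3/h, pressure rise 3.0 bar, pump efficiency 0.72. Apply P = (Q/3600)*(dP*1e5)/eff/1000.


Q = 56 / 3600 = 0.0155556 m^3/s
P = 0.0155556 * (3.0 * 1e5) / 0.72 / 1000 = 6.481

6.481 kW


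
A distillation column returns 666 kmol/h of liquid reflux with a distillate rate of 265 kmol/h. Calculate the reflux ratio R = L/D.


Reflux ratio definition: R = L / D (liquid returned / distillate withdrawn)
L = 666 kmol/h, D = 265 kmol/h
R = 666 / 265 = 2.513

2.513


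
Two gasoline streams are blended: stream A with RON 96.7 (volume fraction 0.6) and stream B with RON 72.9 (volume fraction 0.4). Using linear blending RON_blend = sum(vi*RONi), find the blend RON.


Linear blending: RON_blend = sum(vi * RONi)
Contribution 1: 0.6 * 96.7 = 58.02
Contribution 2: 0.4 * 72.9 = 29.16
RON_blend = 58.02 + 29.16 = 87.18

87.18


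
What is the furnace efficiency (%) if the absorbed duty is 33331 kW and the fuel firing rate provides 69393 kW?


Furnace efficiency = Q_absorbed / Q_fuel * 100
= 33331 / 69393 * 100 = 48.03

48.03 %


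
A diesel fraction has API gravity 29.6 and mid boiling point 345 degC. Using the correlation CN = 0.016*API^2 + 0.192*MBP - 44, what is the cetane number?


CN = 0.016 * 29.6^2 + 0.192 * 345 - 44
CN = 14.01856 + 66.24 - 44 = 36.25856

36.25856


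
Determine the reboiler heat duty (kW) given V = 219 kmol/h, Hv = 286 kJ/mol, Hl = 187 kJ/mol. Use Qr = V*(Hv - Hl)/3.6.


Qr = 219 * (286 - 187) / 3.6 = 219 * 99 / 3.6 = 6022

6022 kW


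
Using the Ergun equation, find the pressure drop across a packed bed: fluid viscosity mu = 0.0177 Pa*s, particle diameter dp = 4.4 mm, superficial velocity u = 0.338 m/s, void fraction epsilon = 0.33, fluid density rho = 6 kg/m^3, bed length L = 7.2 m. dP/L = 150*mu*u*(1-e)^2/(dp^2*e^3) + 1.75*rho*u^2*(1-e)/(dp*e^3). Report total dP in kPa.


dp = 4.4 mm = 0.0044 m
Viscous term = 150*0.0177*0.338*(1-0.33)^2 / (0.0044^2*0.33^3) = 579007
Inertial term = 1.75*6*0.338^2*(1-0.33) / (0.0044*0.33^3) = 5082.8
dP/L = 579007 + 5082.8 = 584090 Pa/m
dP = 584090 * 7.2 / 1000 = 4205 kPa

4205 kPa


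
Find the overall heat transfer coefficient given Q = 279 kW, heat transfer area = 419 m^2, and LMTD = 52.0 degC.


From Q = U*A*LMTD, U = Q / (A * LMTD)
U = 279 / (419 * 52.0) = 279 / 21788 = 0.01281

0.01281 kW/(m^2*K)


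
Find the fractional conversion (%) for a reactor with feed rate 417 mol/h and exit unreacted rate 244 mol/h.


X = (F_in - F_out) / F_in * 100
Moles reacted = 417 - 244 = 173
X = 173 / 417 * 100
= 0.4149 * 100
= 41.49 %

41.49 %


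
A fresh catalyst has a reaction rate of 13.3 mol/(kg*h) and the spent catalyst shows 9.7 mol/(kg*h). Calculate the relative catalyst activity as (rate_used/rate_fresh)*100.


Activity (%) = (rate_used / rate_fresh) * 100
rate_used = 9.7, rate_fresh = 13.3
= (9.7 / 13.3) * 100
= 0.7293 * 100 = 72.93

72.93 %


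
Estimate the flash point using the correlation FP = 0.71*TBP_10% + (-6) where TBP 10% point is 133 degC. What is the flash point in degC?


FP = 0.71 * 133 + (-6) = 88.43

88.43 degC


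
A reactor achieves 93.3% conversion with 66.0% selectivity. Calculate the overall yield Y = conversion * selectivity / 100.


Overall yield = conversion (%) * selectivity (%) / 100
Conversion = 93.3%, Selectivity = 66.0%
Y = 93.3 * 66.0 / 100
= 61.578 %

61.578 %


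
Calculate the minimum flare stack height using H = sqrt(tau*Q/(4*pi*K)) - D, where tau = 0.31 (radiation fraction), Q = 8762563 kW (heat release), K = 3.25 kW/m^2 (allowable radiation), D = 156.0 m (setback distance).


tau*Q/(4*pi*K) = 0.31 * 8762563 / (4 * pi * 3.25) = 66511.9
sqrt(66511.9) = 257.899
H = 257.899 - 156.0 = 101.9

101.9 m


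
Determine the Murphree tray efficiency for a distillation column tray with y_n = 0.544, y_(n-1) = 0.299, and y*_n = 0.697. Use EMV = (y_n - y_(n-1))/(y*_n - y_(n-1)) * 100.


Murphree vapor efficiency: EMV = (y_n - y_(n-1)) / (y*_n - y_(n-1)) * 100
EMV = (0.544 - 0.299) / (0.697 - 0.299) * 100 = 0.245 / 0.398 * 100 = 61.56

61.56 %


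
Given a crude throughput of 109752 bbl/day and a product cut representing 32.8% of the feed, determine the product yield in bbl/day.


Crude throughput = 109752 bbl/day
Fraction yield = 32.8%
yield = throughput * fraction / 100
yield = 109752 * 32.8 / 100 = 35998.656

35998.656 bbl/day


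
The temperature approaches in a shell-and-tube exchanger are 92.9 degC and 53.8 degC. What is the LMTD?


LMTD = (dT1 - dT2) / ln(dT1/dT2)
= (92.9 - 53.8) / ln(92.9 / 53.8) = 39.1 / 0.54625 = 71.58

71.58 degC


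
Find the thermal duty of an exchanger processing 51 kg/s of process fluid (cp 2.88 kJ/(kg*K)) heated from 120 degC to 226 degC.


Q = m_dot * cp * delta_T
delta_T = 226 - 120 = 106 K
Q = 51 * 2.88 * 106
= 146.88 * 106
= 15569.28 kW

15569.28 kW


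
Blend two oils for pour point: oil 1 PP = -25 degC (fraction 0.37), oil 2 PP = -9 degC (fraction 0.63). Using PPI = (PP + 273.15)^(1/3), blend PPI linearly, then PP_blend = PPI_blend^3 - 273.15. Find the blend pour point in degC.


PPI_1 = (-25 + 273.15)^(1/3) = 6.284028
PPI_2 = (-9 + 273.15)^(1/3) = 6.416283
PPI_blend = 0.37 * 6.284028 + 0.63 * 6.416283 = 6.367349
PP_blend = 6.367349^3 - 273.15 = 258.1523 - 273.15 = -15

-15 degC


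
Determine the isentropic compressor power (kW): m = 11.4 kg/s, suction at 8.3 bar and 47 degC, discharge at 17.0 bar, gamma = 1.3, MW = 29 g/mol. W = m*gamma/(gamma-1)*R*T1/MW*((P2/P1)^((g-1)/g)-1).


Isentropic work: W = m*(gamma/(gamma-1))*(R*T1/MW)*((P2/P1)^((gamma-1)/gamma) - 1)
T1 = 47 + 273.15 = 320.15 K
Pressure ratio = 17.0 / 8.3 = 2.04819
Exponent = (1.3 - 1)/1.3 = 0.230769
(P2/P1)^exp - 1 = 2.04819^0.230769 - 1 = 0.179926
W = 11.4 * 1.3 / 0.3 * 8.314 * 320.15 / 29 * 0.179926 = 815.8

815.8 kW


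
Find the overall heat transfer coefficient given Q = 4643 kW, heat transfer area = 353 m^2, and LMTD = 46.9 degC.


From Q = U*A*LMTD, U = Q / (A * LMTD)
U = 4643 / (353 * 46.9) = 4643 / 16555.7 = 0.2804

0.2804 kW/(m^2*K)


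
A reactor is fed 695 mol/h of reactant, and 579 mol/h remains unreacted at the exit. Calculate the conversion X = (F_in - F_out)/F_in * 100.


X = (F_in - F_out) / F_in * 100
Moles reacted = 695 - 579 = 116
X = 116 / 695 * 100
= 0.1669 * 100
= 16.69 %

16.69 %


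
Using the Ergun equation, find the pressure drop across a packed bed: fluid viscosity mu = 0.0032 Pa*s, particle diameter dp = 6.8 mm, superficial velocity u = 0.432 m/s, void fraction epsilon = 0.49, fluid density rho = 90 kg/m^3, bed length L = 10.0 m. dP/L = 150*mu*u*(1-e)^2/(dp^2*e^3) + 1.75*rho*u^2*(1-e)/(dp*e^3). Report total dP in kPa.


dp = 6.8 mm = 0.0068 m
Viscous term = 150*0.0032*0.432*(1-0.49)^2 / (0.0068^2*0.49^3) = 9914.24
Inertial term = 1.75*90*0.432^2*(1-0.49) / (0.0068*0.49^3) = 18737.9
dP/L = 9914.24 + 18737.9 = 28652.1 Pa/m
dP = 28652.1 * 10.0 / 1000 = 286.5 kPa

286.5 kPa


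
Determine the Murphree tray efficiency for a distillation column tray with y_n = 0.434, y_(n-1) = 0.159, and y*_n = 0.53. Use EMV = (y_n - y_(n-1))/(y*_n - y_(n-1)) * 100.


Murphree vapor efficiency: EMV = (y_n - y_(n-1)) / (y*_n - y_(n-1)) * 100
EMV = (0.434 - 0.159) / (0.53 - 0.159) * 100 = 0.275 / 0.371 * 100 = 74.12

74.12 %


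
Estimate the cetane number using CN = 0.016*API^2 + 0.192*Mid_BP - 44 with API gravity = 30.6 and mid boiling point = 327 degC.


CN = 0.016 * 30.6^2 + 0.192 * 327 - 44
CN = 14.98176 + 62.784 - 44 = 33.76576

33.76576


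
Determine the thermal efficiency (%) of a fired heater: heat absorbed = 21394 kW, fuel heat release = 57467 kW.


Furnace efficiency = Q_absorbed / Q_fuel * 100
= 21394 / 57467 * 100 = 37.23

37.23 %


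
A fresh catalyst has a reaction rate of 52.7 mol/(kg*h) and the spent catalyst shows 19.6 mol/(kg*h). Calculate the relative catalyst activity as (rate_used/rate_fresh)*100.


Activity (%) = (rate_used / rate_fresh) * 100
rate_used = 19.6, rate_fresh = 52.7
= (19.6 / 52.7) * 100
= 0.3719 * 100 = 37.19

37.19 %


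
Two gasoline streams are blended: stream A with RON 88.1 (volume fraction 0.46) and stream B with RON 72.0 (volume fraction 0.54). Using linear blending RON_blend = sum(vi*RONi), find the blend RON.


Linear blending: RON_blend = sum(vi * RONi)
Contribution 1: 0.46 * 88.1 = 40.526
Contribution 2: 0.54 * 72.0 = 38.88
RON_blend = 40.526 + 38.88 = 79.406

79.406


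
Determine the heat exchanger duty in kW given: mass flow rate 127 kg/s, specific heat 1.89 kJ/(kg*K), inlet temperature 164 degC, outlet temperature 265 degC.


Q = m_dot * cp * delta_T
delta_T = 265 - 164 = 101 K
Q = 127 * 1.89 * 101
= 240.03 * 101
= 24243.03 kW

24243.03 kW


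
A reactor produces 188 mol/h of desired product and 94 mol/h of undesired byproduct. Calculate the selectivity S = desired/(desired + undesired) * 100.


Selectivity = desired / (desired + undesired) * 100
Total products = 188 + 94 = 282 mol/h
S = 188 / 282 * 100
= 0.6667 * 100
= 66.67 %

66.67 %


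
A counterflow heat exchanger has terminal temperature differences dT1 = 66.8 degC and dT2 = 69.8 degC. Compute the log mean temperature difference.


LMTD = (dT1 - dT2) / ln(dT1/dT2)
= (66.8 - 69.8) / ln(66.8 / 69.8) = -3 / -0.0439309 = 68.29

68.29 degC


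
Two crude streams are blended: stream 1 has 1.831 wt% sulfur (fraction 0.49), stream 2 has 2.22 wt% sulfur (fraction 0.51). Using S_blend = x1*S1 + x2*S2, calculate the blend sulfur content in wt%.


Linear sulfur blending: S_blend = x1*S1 + x2*S2
Contribution 1: 0.49 * 1.831 = 0.89719 wt%
Contribution 2: 0.51 * 2.22 = 1.1322 wt%
S_blend = 0.89719 + 1.1322 = 2.02939

2.02939 wt%


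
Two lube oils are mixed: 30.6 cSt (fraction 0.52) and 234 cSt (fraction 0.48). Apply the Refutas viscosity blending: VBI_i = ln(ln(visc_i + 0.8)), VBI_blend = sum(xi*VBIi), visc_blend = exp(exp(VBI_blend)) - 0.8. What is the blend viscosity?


Refutas method: VBN_i = 14.534*ln(ln(visc_i + 0.8)) + 10.975, blended linearly by mass fraction; since VBN is linear in VBI_i = ln(ln(visc_i + 0.8)) and the fractions sum to 1, blend VBI directly: visc = exp(exp(VBI_blend)) - 0.8
VBI_1 = ln(ln(30.6 + 0.8)) = 1.23745
VBI_2 = ln(ln(234 + 0.8)) = 1.69722
VBI_blend = 0.52 * 1.23745 + 0.48 * 1.69722 = 1.45814
visc_blend = exp(exp(1.45814)) - 0.8 = 72.75

72.75 cSt


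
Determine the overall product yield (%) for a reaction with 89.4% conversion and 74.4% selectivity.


Overall yield = conversion (%) * selectivity (%) / 100
Conversion = 89.4%, Selectivity = 74.4%
Y = 89.4 * 74.4 / 100
= 66.5136 %

66.5136 %


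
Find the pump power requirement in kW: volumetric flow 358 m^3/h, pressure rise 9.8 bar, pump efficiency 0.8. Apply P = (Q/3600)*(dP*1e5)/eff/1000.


Q = 358 / 3600 = 0.0994444 m^3/s
P = 0.0994444 * (9.8 * 1e5) / 0.8 / 1000 = 121.8

121.8 kW


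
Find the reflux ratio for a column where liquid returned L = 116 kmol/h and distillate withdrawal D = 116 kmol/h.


Reflux ratio definition: R = L / D (liquid returned / distillate withdrawn)
L = 116 kmol/h, D = 116 kmol/h
R = 116 / 116 = 1.000

1.000


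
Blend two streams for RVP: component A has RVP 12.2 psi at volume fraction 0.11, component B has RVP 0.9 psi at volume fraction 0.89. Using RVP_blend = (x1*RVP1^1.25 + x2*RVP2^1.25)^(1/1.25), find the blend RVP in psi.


Chevron index: RVP_blend = (sum xi*RVPi^1.25)^(1/1.25)
RVP^1.25 terms: 0.11 * 12.2^1.25 + 0.89 * 0.9^1.25 = 3.28826
RVP_blend = 3.28826^(1/1.25) = 2.592

2.592 psi


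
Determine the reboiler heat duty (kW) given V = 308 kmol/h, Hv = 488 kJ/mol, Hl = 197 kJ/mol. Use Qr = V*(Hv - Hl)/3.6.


Qr = 308 * (488 - 197) / 3.6 = 308 * 291 / 3.6 = 24900

24900 kW


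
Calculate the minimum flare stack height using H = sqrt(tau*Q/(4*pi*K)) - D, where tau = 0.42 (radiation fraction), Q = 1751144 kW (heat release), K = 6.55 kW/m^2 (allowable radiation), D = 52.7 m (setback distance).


tau*Q/(4*pi*K) = 0.42 * 1751144 / (4 * pi * 6.55) = 8935.52
sqrt(8935.52) = 94.5279
H = 94.5279 - 52.7 = 41.83

41.83 m


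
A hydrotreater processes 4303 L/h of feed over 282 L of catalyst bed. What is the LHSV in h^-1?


LHSV = volumetric feed rate / catalyst volume
= 4303 L/h / 282 L
= 15.26 h^-1

15.26 h^-1


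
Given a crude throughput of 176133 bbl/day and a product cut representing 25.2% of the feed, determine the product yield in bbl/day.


Crude throughput = 176133 bbl/day
Fraction yield = 25.2%
yield = throughput * fraction / 100
yield = 176133 * 25.2 / 100 = 44385.516

44385.516 bbl/day


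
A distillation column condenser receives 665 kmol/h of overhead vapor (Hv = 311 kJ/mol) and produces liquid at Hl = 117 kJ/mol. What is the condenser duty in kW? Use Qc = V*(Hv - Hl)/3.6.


Qc = 665 * (311 - 117) / 3.6 = 665 * 194 / 3.6 = 35840

35840 kW


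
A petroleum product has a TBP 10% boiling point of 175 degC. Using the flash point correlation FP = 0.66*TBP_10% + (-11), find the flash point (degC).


FP = 0.66 * 175 + (-11) = 104.5

104.5 degC


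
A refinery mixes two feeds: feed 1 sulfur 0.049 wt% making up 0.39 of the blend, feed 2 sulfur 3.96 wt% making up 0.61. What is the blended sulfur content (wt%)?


Linear sulfur blending: S_blend = x1*S1 + x2*S2
Contribution 1: 0.39 * 0.049 = 0.01911 wt%
Contribution 2: 0.61 * 3.96 = 2.4156 wt%
S_blend = 0.01911 + 2.4156 = 2.43471

2.43471 wt%


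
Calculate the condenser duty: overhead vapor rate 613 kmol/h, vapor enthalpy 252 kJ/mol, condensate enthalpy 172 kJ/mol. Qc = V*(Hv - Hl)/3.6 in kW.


Qc = 613 * (252 - 172) / 3.6 = 613 * 80 / 3.6 = 13620

13620 kW


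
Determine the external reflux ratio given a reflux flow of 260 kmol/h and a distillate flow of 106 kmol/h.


Reflux ratio definition: R = L / D (liquid returned / distillate withdrawn)
L = 260 kmol/h, D = 106 kmol/h
R = 260 / 106 = 2.453

2.453
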